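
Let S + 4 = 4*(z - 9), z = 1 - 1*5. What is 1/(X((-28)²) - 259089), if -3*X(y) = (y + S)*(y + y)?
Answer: -3/1918771 ≈ -1.5635e-6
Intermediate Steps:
z = -4 (z = 1 - 5 = -4)
S = -56 (S = -4 + 4*(-4 - 9) = -4 + 4*(-13) = -4 - 52 = -56)
X(y) = -2*y*(-56 + y)/3 (X(y) = -(y - 56)*(y + y)/3 = -(-56 + y)*2*y/3 = -2*y*(-56 + y)/3)
1/(X((-28)²) - 259089) = 1/((⅔)*(-28)²*(56 - 1*(-28)²) - 259089) = 1/((⅔)*784*(56 - 1*784) - 259089) = 1/((⅔)*784*(56 - 784) - 259089) = 1/((⅔)*784*(-728) - 259089) = 1/(-1141504/3 - 259089) = 1/(-1918771/3) = -3/1918771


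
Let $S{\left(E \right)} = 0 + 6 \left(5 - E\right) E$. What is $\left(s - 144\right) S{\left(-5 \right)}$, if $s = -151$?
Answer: $88500$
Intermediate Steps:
$S{\left(E \right)} = E \left(30 - 6 E\right)$ ($S{\left(E \right)} = 0 + \left(30 - 6 E\right) E = 0 + E \left(30 - 6 E\right) = E \left(30 - 6 E\right)$)
$\left(s - 144\right) S{\left(-5 \right)} = \left(-151 - 144\right) 6 \left(-5\right) \left(5 - -5\right) = - 295 \cdot 6 \left(-5\right) \left(5 + 5\right) = - 295 \cdot 6 \left(-5\right) 10 = \left(-295\right) \left(-300\right) = 88500$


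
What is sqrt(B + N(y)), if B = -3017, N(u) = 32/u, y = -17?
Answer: I*sqrt(872457)/17 ≈ 54.944*I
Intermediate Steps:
sqrt(B + N(y)) = sqrt(-3017 + 32/(-17)) = sqrt(-3017 + 32*(-1/17)) = sqrt(-3017 - 32/17) = sqrt(-51321/17) = I*sqrt(872457)/17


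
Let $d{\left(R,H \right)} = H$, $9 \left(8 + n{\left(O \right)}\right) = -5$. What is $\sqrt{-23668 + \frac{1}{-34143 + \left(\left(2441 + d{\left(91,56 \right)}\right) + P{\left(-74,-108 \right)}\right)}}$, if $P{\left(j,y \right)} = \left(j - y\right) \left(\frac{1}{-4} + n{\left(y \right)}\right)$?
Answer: $\frac{i \sqrt{7825695226590358}}{575017} \approx 153.84 i$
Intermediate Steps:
$n{\left(O \right)} = - \frac{77}{9}$ ($n{\left(O \right)} = -8 + \frac{1}{9} \left(-5\right) = -8 - \frac{5}{9} = - \frac{77}{9}$)
$P{\left(j,y \right)} = - \frac{317 j}{36} + \frac{317 y}{36}$ ($P{\left(j,y \right)} = \left(j - y\right) \left(\frac{1}{-4} - \frac{77}{9}\right) = \left(j - y\right) \left(- \frac{1}{4} - \frac{77}{9}\right) = \left(j - y\right) \left(- \frac{317}{36}\right) = - \frac{317 j}{36} + \frac{317 y}{36}$)
$\sqrt{-23668 + \frac{1}{-34143 + \left(\left(2441 + d{\left(91,56 \right)}\right) + P{\left(-74,-108 \right)}\right)}} = \sqrt{-23668 + \frac{1}{-34143 + \left(\left(2441 + 56\right) + \left(\left(- \frac{317}{36}\right) \left(-74\right) + \frac{317}{36} \left(-108\right)\right)\right)}} = \sqrt{-23668 + \frac{1}{-34143 + \left(2497 + \left(\frac{11729}{18} - 951\right)\right)}} = \sqrt{-23668 + \frac{1}{-34143 + \left(2497 - \frac{5389}{18}\right)}} = \sqrt{-23668 + \frac{1}{-34143 + \frac{39557}{18}}} = \sqrt{-23668 + \frac{1}{- \frac{575017}{18}}} = \sqrt{-23668 - \frac{18}{575017}} = \sqrt{- \frac{13609502374}{575017}} = \frac{i \sqrt{7825695226590358}}{575017}$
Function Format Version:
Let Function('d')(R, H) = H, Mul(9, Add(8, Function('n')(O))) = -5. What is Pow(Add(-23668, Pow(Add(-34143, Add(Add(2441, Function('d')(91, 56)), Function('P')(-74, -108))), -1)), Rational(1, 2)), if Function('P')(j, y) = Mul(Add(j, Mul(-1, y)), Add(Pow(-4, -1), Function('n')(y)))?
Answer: Mul(Rational(1, 575017), I, Pow(7825695226590358, Rational(1, 2))) ≈ Mul(153.84, I)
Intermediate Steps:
Function('n')(O) = Rational(-77, 9) (Function('n')(O) = Add(-8, Mul(Rational(1, 9), -5)) = Add(-8, Rational(-5, 9)) = Rational(-77, 9))
Function('P')(j, y) = Add(Mul(Rational(-317, 36), j), Mul(Rational(317, 36), y)) (Function('P')(j, y) = Mul(Add(j, Mul(-1, y)), Add(Pow(-4, -1), Rational(-77, 9))) = Mul(Add(j, Mul(-1, y)), Add(Rational(-1, 4), Rational(-77, 9))) = Mul(Add(j, Mul(-1, y)), Rational(-317, 36)) = Add(Mul(Rational(-317, 36), j), Mul(Rational(317, 36), y)))
Pow(Add(-23668, Pow(Add(-34143, Add(Add(2441, Function('d')(91, 56)), Function('P')(-74, -108))), -1)), Rational(1, 2)) = Pow(Add(-23668, Pow(Add(-34143, Add(Add(2441, 56), Add(Mul(Rational(-317, 36), -74), Mul(Rational(317, 36), -108)))), -1)), Rational(1, 2)) = Pow(Add(-23668, Pow(Add(-34143, Add(2497, Add(Rational(11729, 18), -951))), -1)), Rational(1, 2)) = Pow(Add(-23668, Pow(Add(-34143, Add(2497, Rational(-5389, 18))), -1)), Rational(1, 2)) = Pow(Add(-23668, Pow(Add(-34143, Rational(39557, 18)), -1)), Rational(1, 2)) = Pow(Add(-23668, Pow(Rational(-575017, 18), -1)), Rational(1, 2)) = Pow(Add(-23668, Rational(-18, 575017)), Rational(1, 2)) = Pow(Rational(-13609502374, 575017), Rational(1, 2)) = Mul(Rational(1, 575017), I, Pow(7825695226590358, Rational(1, 2)))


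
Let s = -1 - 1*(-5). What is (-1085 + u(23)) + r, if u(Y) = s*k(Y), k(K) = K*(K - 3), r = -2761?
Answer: -2006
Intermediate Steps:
k(K) = K*(-3 + K)
s = 4 (s = -1 + 5 = 4)
u(Y) = 4*Y*(-3 + Y) (u(Y) = 4*(Y*(-3 + Y)) = 4*Y*(-3 + Y))
(-1085 + u(23)) + r = (-1085 + 4*23*(-3 + 23)) - 2761 = (-1085 + 4*23*20) - 2761 = (-1085 + 1840) - 2761 = 755 - 2761 = -2006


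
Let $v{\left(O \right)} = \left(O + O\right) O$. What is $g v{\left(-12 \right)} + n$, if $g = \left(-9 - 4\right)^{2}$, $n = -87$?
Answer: $48585$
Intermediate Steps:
$v{\left(O \right)} = 2 O^{2}$ ($v{\left(O \right)} = 2 O O = 2 O^{2}$)
$g = 169$ ($g = \left(-13\right)^{2} = 169$)
$g v{\left(-12 \right)} + n = 169 \cdot 2 \left(-12\right)^{2} - 87 = 169 \cdot 2 \cdot 144 - 87 = 169 \cdot 288 - 87 = 48672 - 87 = 48585$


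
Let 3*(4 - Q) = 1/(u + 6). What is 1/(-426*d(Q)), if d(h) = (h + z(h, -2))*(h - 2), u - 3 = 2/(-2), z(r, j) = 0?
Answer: -96/317015 ≈ -0.00030282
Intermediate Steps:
u = 2 (u = 3 + 2/(-2) = 3 + 2*(-½) = 3 - 1 = 2)
Q = 95/24 (Q = 4 - 1/(3*(2 + 6)) = 4 - ⅓/8 = 4 - ⅓*⅛ = 4 - 1/24 = 95/24 ≈ 3.9583)
d(h) = h*(-2 + h) (d(h) = (h + 0)*(h - 2) = h*(-2 + h))
1/(-426*d(Q)) = 1/(-6745*(-2 + 95/24)/4) = 1/(-6745*47/(4*24)) = 1/(-426*4465/576) = 1/(-317015/96) = -96/317015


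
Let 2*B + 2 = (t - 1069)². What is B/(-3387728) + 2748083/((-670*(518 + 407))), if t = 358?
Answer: -9466405425549/2099544428000 ≈ -4.5088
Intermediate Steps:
B = 505519/2 (B = -1 + (358 - 1069)²/2 = -1 + (½)*(-711)² = -1 + (½)*505521 = -1 + 505521/2 = 505519/2 ≈ 2.5276e+5)
B/(-3387728) + 2748083/((-670*(518 + 407))) = (505519/2)/(-3387728) + 2748083/((-670*(518 + 407))) = (505519/2)*(-1/3387728) + 2748083/((-670*925)) = -505519/6775456 + 2748083/(-619750) = -505519/6775456 + 2748083*(-1/619750) = -505519/6775456 - 2748083/619750 = -9466405425549/2099544428000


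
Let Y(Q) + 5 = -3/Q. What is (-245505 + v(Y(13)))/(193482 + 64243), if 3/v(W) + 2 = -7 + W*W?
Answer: -58600116/61516975 ≈ -0.95258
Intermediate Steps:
Y(Q) = -5 - 3/Q
v(W) = 3/(-9 + W²) (v(W) = 3/(-2 + (-7 + W*W)) = 3/(-2 + (-7 + W²)) = 3/(-9 + W²))
(-245505 + v(Y(13)))/(193482 + 64243) = (-245505 + 3/(-9 + (-5 - 3/13)²))/(193482 + 64243) = (-245505 + 3/(-9 + (-5 - 3*1/13)²))/257725 = (-245505 + 3/(-9 + (-5 - 3/13)²))*(1/257725) = (-245505 + 3/(-9 + (-68/13)²))*(1/257725) = (-245505 + 3/(-9 + 4624/169))*(1/257725) = (-245505 + 3/(3103/169))*(1/257725) = (-245505 + 3*(169/3103))*(1/257725) = (-245505 + 507/3103)*(1/257725) = -761801508/3103*1/257725 = -58600116/61516975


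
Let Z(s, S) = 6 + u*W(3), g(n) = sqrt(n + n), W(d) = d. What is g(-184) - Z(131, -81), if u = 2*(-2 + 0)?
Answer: 6 + 4*I*sqrt(23) ≈ 6.0 + 19.183*I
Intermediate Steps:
u = -4 (u = 2*(-2) = -4)
g(n) = sqrt(2)*sqrt(n) (g(n) = sqrt(2*n) = sqrt(2)*sqrt(n))
Z(s, S) = -6 (Z(s, S) = 6 - 4*3 = 6 - 12 = -6)
g(-184) - Z(131, -81) = sqrt(2)*sqrt(-184) - 1*(-6) = sqrt(2)*(2*I*sqrt(46)) + 6 = 4*I*sqrt(23) + 6 = 6 + 4*I*sqrt(23)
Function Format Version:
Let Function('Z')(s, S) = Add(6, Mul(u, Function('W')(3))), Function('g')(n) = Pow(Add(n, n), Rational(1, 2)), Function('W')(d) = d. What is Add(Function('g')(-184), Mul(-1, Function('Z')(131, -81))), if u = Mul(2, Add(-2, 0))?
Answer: Add(6, Mul(4, I, Pow(23, Rational(1, 2)))) ≈ Add(6.0000, Mul(19.183, I))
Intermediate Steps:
u = -4 (u = Mul(2, -2) = -4)
Function('g')(n) = Mul(Pow(2, Rational(1, 2)), Pow(n, Rational(1, 2))) (Function('g')(n) = Pow(Mul(2, n), Rational(1, 2)) = Mul(Pow(2, Rational(1, 2)), Pow(n, Rational(1, 2))))
Function('Z')(s, S) = -6 (Function('Z')(s, S) = Add(6, Mul(-4, 3)) = Add(6, -12) = -6)
Add(Function('g')(-184), Mul(-1, Function('Z')(131, -81))) = Add(Mul(Pow(2, Rational(1, 2)), Pow(-184, Rational(1, 2))), Mul(-1, -6)) = Add(Mul(Pow(2, Rational(1, 2)), Mul(2, I, Pow(46, Rational(1, 2)))), 6) = Add(Mul(4, I, Pow(23, Rational(1, 2))), 6) = Add(6, Mul(4, I, Pow(23, Rational(1, 2))))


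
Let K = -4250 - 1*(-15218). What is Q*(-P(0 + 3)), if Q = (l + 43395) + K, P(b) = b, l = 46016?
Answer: -301137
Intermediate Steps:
K = 10968 (K = -4250 + 15218 = 10968)
Q = 100379 (Q = (46016 + 43395) + 10968 = 89411 + 10968 = 100379)
Q*(-P(0 + 3)) = 100379*(-(0 + 3)) = 100379*(-1*3) = 100379*(-3) = -301137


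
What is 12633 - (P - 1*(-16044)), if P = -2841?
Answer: -570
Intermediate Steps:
12633 - (P - 1*(-16044)) = 12633 - (-2841 - 1*(-16044)) = 12633 - (-2841 + 16044) = 12633 - 1*13203 = 12633 - 13203 = -570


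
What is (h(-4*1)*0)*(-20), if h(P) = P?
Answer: 0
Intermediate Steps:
(h(-4*1)*0)*(-20) = (-4*1*0)*(-20) = -4*0*(-20) = 0*(-20) = 0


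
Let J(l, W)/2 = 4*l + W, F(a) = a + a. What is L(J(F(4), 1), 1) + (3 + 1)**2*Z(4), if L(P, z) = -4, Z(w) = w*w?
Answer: 252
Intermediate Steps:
F(a) = 2*a
J(l, W) = 2*W + 8*l (J(l, W) = 2*(4*l + W) = 2*(W + 4*l) = 2*W + 8*l)
Z(w) = w**2
L(J(F(4), 1), 1) + (3 + 1)**2*Z(4) = -4 + (3 + 1)**2*4**2 = -4 + 4**2*16 = -4 + 16*16 = -4 + 256 = 252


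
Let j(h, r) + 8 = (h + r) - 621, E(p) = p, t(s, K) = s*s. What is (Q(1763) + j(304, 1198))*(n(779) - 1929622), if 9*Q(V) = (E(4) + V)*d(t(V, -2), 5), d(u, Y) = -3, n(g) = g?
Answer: -547791412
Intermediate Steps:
t(s, K) = s²
j(h, r) = -629 + h + r (j(h, r) = -8 + ((h + r) - 621) = -8 + (-621 + h + r) = -629 + h + r)
Q(V) = -4/3 - V/3 (Q(V) = ((4 + V)*(-3))/9 = (-12 - 3*V)/9 = -4/3 - V/3)
(Q(1763) + j(304, 1198))*(n(779) - 1929622) = ((-4/3 - ⅓*1763) + (-629 + 304 + 1198))*(779 - 1929622) = ((-4/3 - 1763/3) + 873)*(-1928843) = (-589 + 873)*(-1928843) = 284*(-1928843) = -547791412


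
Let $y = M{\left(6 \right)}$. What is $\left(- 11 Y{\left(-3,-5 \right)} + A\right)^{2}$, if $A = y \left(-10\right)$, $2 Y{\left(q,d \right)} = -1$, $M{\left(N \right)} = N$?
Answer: $\frac{11881}{4} \approx 2970.3$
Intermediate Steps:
$y = 6$
$Y{\left(q,d \right)} = - \frac{1}{2}$ ($Y{\left(q,d \right)} = \frac{1}{2} \left(-1\right) = - \frac{1}{2}$)
$A = -60$ ($A = 6 \left(-10\right) = -60$)
$\left(- 11 Y{\left(-3,-5 \right)} + A\right)^{2} = \left(\left(-11\right) \left(- \frac{1}{2}\right) - 60\right)^{2} = \left(\frac{11}{2} - 60\right)^{2} = \left(- \frac{109}{2}\right)^{2} = \frac{11881}{4}$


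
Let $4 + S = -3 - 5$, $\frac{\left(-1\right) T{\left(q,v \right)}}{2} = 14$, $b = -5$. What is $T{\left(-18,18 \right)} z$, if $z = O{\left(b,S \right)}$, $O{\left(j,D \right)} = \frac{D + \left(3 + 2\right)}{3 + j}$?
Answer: $-98$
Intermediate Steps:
$T{\left(q,v \right)} = -28$ ($T{\left(q,v \right)} = \left(-2\right) 14 = -28$)
$S = -12$ ($S = -4 - 8 = -12$)
$O{\left(j,D \right)} = \frac{5 + D}{3 + j}$ ($O{\left(j,D \right)} = \frac{D + 5}{3 + j} = \frac{5 + D}{3 + j}$)
$z = \frac{7}{2}$ ($z = \frac{5 - 12}{3 - 5} = \frac{1}{-2} \left(-7\right) = \left(- \frac{1}{2}\right) \left(-7\right) = \frac{7}{2} \approx 3.5$)
$T{\left(-18,18 \right)} z = \left(-28\right) \frac{7}{2} = -98$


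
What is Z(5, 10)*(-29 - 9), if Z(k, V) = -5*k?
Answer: 950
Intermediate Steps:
Z(5, 10)*(-29 - 9) = (-5*5)*(-29 - 9) = -25*(-38) = 950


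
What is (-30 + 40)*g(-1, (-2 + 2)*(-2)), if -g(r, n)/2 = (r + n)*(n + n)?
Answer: 0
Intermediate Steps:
g(r, n) = -4*n*(n + r) (g(r, n) = -2*(r + n)*(n + n) = -2*(n + r)*2*n = -4*n*(n + r))
(-30 + 40)*g(-1, (-2 + 2)*(-2)) = (-30 + 40)*(-4*(-2 + 2)*(-2)*((-2 + 2)*(-2) - 1)) = 10*(-4*0*(-2)*(0*(-2) - 1)) = 10*(-4*0*(0 - 1)) = 10*(-4*0*(-1)) = 10*0 = 0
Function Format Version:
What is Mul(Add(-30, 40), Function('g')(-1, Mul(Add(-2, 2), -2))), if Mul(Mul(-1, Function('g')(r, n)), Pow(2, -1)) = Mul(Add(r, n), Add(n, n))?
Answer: 0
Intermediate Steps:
Function('g')(r, n) = Mul(-4, n, Add(n, r)) (Function('g')(r, n) = Mul(-2, Mul(Add(r, n), Add(n, n))) = Mul(-2, Mul(Add(n, r), Mul(2, n))) = Mul(-2, Mul(2, n, Add(n, r))) = Mul(-4, n, Add(n, r)))
Mul(Add(-30, 40), Function('g')(-1, Mul(Add(-2, 2), -2))) = Mul(Add(-30, 40), Mul(-4, Mul(Add(-2, 2), -2), Add(Mul(Add(-2, 2), -2), -1))) = Mul(10, Mul(-4, Mul(0, -2), Add(Mul(0, -2), -1))) = Mul(10, Mul(-4, 0, Add(0, -1))) = Mul(10, Mul(-4, 0, -1)) = Mul(10, 0) = 0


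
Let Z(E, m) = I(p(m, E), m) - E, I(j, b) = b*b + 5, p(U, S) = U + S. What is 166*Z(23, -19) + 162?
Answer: 57100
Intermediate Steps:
p(U, S) = S + U
I(j, b) = 5 + b² (I(j, b) = b² + 5 = 5 + b²)
Z(E, m) = 5 + m² - E (Z(E, m) = (5 + m²) - E = 5 + m² - E)
166*Z(23, -19) + 162 = 166*(5 + (-19)² - 1*23) + 162 = 166*(5 + 361 - 23) + 162 = 166*343 + 162 = 56938 + 162 = 57100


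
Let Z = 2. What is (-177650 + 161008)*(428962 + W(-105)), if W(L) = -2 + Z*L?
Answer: -7135257500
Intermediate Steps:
W(L) = -2 + 2*L
(-177650 + 161008)*(428962 + W(-105)) = (-177650 + 161008)*(428962 + (-2 + 2*(-105))) = -16642*(428962 + (-2 - 210)) = -16642*(428962 - 212) = -16642*428750 = -7135257500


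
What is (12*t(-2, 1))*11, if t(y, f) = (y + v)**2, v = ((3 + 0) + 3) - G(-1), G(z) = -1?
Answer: 3300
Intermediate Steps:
v = 7 (v = ((3 + 0) + 3) - 1*(-1) = (3 + 3) + 1 = 6 + 1 = 7)
t(y, f) = (7 + y)**2 (t(y, f) = (y + 7)**2 = (7 + y)**2)
(12*t(-2, 1))*11 = (12*(7 - 2)**2)*11 = (12*5**2)*11 = (12*25)*11 = 300*11 = 3300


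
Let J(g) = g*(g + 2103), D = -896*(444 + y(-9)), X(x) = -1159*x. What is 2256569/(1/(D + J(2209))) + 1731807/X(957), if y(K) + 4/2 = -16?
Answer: 693494611162001929/33611 ≈ 2.0633e+13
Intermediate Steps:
y(K) = -18 (y(K) = -2 - 16 = -18)
D = -381696 (D = -896*(444 - 18) = -896*426 = -381696)
J(g) = g*(2103 + g)
2256569/(1/(D + J(2209))) + 1731807/X(957) = 2256569/(1/(-381696 + 2209*(2103 + 2209))) + 1731807/((-1159*957)) = 2256569/(1/(-381696 + 2209*4312)) + 1731807/(-1109163) = 2256569/(1/(-381696 + 9525208)) + 1731807*(-1/1109163) = 2256569/(1/9143512) - 52479/33611 = 2256569*9143512 - 52479/33611 = 20632965730328 - 52479/33611 = 693494611162001929/33611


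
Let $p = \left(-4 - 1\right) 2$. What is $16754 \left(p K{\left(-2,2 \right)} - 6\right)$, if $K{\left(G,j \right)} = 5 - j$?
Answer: $-603144$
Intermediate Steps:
$p = -10$ ($p = \left(-5\right) 2 = -10$)
$16754 \left(p K{\left(-2,2 \right)} - 6\right) = 16754 \left(- 10 \left(5 - 2\right) - 6\right) = 16754 \left(\left(-10\right) 3 - 6\right) = 16754 \left(-30 - 6\right) = 16754 \left(-36\right) = -603144$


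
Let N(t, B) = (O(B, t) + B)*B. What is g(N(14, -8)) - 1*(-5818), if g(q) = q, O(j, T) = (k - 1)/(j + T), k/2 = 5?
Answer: 5870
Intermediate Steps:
k = 10 (k = 2*5 = 10)
O(j, T) = 9/(T + j) (O(j, T) = (10 - 1)/(j + T) = 9/(T + j))
N(t, B) = B*(B + 9/(B + t)) (N(t, B) = (9/(t + B) + B)*B = (9/(B + t) + B)*B = (B + 9/(B + t))*B = B*(B + 9/(B + t)))
g(N(14, -8)) - 1*(-5818) = -8*(9 - 8*(-8 + 14))/(-8 + 14) - 1*(-5818) = -8*(9 - 8*6)/6 + 5818 = -8*⅙*(9 - 48) + 5818 = -8*⅙*(-39) + 5818 = 52 + 5818 = 5870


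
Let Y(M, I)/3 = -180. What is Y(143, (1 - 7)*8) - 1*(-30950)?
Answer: 30410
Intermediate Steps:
Y(M, I) = -540 (Y(M, I) = 3*(-180) = -540)
Y(143, (1 - 7)*8) - 1*(-30950) = -540 - 1*(-30950) = -540 + 30950 = 30410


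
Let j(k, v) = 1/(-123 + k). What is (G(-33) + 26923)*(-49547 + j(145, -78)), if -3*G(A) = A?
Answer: -14679474411/11 ≈ -1.3345e+9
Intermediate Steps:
G(A) = -A/3
(G(-33) + 26923)*(-49547 + j(145, -78)) = (-⅓*(-33) + 26923)*(-49547 + 1/(-123 + 145)) = (11 + 26923)*(-49547 + 1/22) = 26934*(-49547 + 1/22) = 26934*(-1090033/22) = -14679474411/11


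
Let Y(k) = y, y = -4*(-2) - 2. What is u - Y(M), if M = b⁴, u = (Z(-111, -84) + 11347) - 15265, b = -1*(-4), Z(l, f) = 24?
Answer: -3900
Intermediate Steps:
b = 4
y = 6 (y = 8 - 2 = 6)
u = -3894 (u = (24 + 11347) - 15265 = 11371 - 15265 = -3894)
M = 256 (M = 4⁴ = 256)
Y(k) = 6
u - Y(M) = -3894 - 1*6 = -3894 - 6 = -3900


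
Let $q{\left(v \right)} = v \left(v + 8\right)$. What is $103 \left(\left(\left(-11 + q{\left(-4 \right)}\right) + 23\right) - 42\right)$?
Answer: $-4738$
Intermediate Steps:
$q{\left(v \right)} = v \left(8 + v\right)$
$103 \left(\left(\left(-11 + q{\left(-4 \right)}\right) + 23\right) - 42\right) = 103 \left(\left(\left(-11 - 4 \left(8 - 4\right)\right) + 23\right) - 42\right) = 103 \left(\left(\left(-11 - 16\right) + 23\right) - 42\right) = 103 \left(\left(-27 + 23\right) - 42\right) = 103 \left(-4 - 42\right) = 103 \left(-46\right) = -4738$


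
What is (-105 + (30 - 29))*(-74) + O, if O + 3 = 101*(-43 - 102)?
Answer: -6952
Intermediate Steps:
O = -14648 (O = -3 + 101*(-43 - 102) = -3 + 101*(-145) = -3 - 14645 = -14648)
(-105 + (30 - 29))*(-74) + O = (-105 + (30 - 29))*(-74) - 14648 = (-105 + 1)*(-74) - 14648 = -104*(-74) - 14648 = 7696 - 14648 = -6952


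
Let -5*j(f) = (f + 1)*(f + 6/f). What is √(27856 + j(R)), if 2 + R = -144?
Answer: 3*√13986143/73 ≈ 153.69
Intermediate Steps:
R = -146 (R = -2 - 144 = -146)
j(f) = -(1 + f)*(f + 6/f)/5 (j(f) = -(f + 1)*(f + 6/f)/5 = -(1 + f)*(f + 6/f)/5)
√(27856 + j(R)) = √(27856 + (⅕)*(-6 - 1*(-146)*(6 - 146 + (-146)²))/(-146)) = √(27856 + (⅕)*(-1/146)*(-6 - 1*(-146)*(6 - 146 + 21316))) = √(27856 + (⅕)*(-1/146)*(-6 - 1*(-146)*21176)) = √(27856 + (⅕)*(-1/146)*(-6 + 3091696)) = √(27856 + (⅕)*(-1/146)*3091690) = √(27856 - 309169/73) = √(1724319/73) = 3*√13986143/73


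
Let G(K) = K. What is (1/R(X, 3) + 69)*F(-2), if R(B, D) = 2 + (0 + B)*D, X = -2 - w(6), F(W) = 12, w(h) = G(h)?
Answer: 9102/11 ≈ 827.45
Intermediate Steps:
w(h) = h
X = -8 (X = -2 - 1*6 = -2 - 6 = -8)
R(B, D) = 2 + B*D
(1/R(X, 3) + 69)*F(-2) = (1/(2 - 8*3) + 69)*12 = (1/(2 - 24) + 69)*12 = (1/(-22) + 69)*12 = (-1/22 + 69)*12 = (1517/22)*12 = 9102/11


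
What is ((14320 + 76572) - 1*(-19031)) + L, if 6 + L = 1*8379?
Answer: 118296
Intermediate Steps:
L = 8373 (L = -6 + 1*8379 = -6 + 8379 = 8373)
((14320 + 76572) - 1*(-19031)) + L = ((14320 + 76572) - 1*(-19031)) + 8373 = (90892 + 19031) + 8373 = 109923 + 8373 = 118296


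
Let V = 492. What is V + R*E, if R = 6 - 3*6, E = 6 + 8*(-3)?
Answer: 708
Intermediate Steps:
E = -18 (E = 6 - 24 = -18)
R = -12 (R = 6 - 18 = -12)
V + R*E = 492 - 12*(-18) = 492 + 216 = 708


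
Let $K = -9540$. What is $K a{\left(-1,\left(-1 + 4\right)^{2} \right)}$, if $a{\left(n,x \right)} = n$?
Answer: $9540$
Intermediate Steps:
$K a{\left(-1,\left(-1 + 4\right)^{2} \right)} = \left(-9540\right) \left(-1\right) = 9540$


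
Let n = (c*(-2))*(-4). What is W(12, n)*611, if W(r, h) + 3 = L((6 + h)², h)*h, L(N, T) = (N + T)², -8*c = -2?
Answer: 5321199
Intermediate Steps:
c = ¼ (c = -⅛*(-2) = ¼ ≈ 0.25000)
n = 2 (n = ((¼)*(-2))*(-4) = -½*(-4) = 2)
W(r, h) = -3 + h*(h + (6 + h)²)² (W(r, h) = -3 + ((6 + h)² + h)²*h = -3 + (h + (6 + h)²)²*h = -3 + h*(h + (6 + h)²)²)
W(12, n)*611 = (-3 + 2*(2 + (6 + 2)²)²)*611 = (-3 + 2*(2 + 8²)²)*611 = (-3 + 2*(2 + 64)²)*611 = (-3 + 2*66²)*611 = (-3 + 2*4356)*611 = (-3 + 8712)*611 = 8709*611 = 5321199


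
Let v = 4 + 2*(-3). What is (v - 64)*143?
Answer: -9438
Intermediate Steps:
v = -2 (v = 4 - 6 = -2)
(v - 64)*143 = (-2 - 64)*143 = -66*143 = -9438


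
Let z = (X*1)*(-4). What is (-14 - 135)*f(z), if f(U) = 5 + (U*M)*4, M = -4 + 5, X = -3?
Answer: -7897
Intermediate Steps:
M = 1
z = 12 (z = -3*1*(-4) = -3*(-4) = 12)
f(U) = 5 + 4*U (f(U) = 5 + (U*1)*4 = 5 + U*4 = 5 + 4*U)
(-14 - 135)*f(z) = (-14 - 135)*(5 + 4*12) = -149*(5 + 48) = -149*53 = -7897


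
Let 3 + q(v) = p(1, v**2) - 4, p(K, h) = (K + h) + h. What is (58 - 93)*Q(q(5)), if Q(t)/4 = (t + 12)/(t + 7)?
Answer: -7840/51 ≈ -153.73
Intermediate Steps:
p(K, h) = K + 2*h
q(v) = -6 + 2*v**2 (q(v) = -3 + ((1 + 2*v**2) - 4) = -3 + (-3 + 2*v**2) = -6 + 2*v**2)
Q(t) = 4*(12 + t)/(7 + t) (Q(t) = 4*((t + 12)/(t + 7)) = 4*((12 + t)/(7 + t)) = 4*(12 + t)/(7 + t))
(58 - 93)*Q(q(5)) = (58 - 93)*(4*(12 + (-6 + 2*5**2))/(7 + (-6 + 2*5**2))) = -140*(12 + (-6 + 2*25))/(7 + (-6 + 2*25)) = -140*(12 + (-6 + 50))/(7 + (-6 + 50)) = -140*(12 + 44)/(7 + 44) = -140*56/51 = -35*224/51 = -7840/51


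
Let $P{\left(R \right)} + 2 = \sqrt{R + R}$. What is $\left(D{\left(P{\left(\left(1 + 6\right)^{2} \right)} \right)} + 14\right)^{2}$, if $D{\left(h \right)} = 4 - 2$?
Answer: $256$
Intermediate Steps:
$P{\left(R \right)} = -2 + \sqrt{2} \sqrt{R}$ ($P{\left(R \right)} = -2 + \sqrt{R + R} = -2 + \sqrt{2 R} = -2 + \sqrt{2} \sqrt{R}$)
$D{\left(h \right)} = 2$ ($D{\left(h \right)} = 4 - 2 = 2$)
$\left(D{\left(P{\left(\left(1 + 6\right)^{2} \right)} \right)} + 14\right)^{2} = \left(2 + 14\right)^{2} = 16^{2} = 256$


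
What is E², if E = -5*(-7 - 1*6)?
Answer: 4225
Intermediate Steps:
E = 65 (E = -5*(-7 - 6) = -5*(-13) = 65)
E² = 65² = 4225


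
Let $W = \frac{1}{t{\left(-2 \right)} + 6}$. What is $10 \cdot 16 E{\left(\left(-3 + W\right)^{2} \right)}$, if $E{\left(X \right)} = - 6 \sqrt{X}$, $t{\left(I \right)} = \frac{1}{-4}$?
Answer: $- \frac{62400}{23} \approx -2713.0$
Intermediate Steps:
$t{\left(I \right)} = - \frac{1}{4}$
$W = \frac{4}{23}$ ($W = \frac{1}{- \frac{1}{4} + 6} = \frac{1}{\frac{23}{4}} = \frac{4}{23} \approx 0.17391$)
$10 \cdot 16 E{\left(\left(-3 + W\right)^{2} \right)} = 10 \cdot 16 \left(- 6 \sqrt{\left(-3 + \frac{4}{23}\right)^{2}}\right) = 160 \left(- 6 \sqrt{\left(- \frac{65}{23}\right)^{2}}\right) = 160 \left(- 6 \sqrt{\frac{4225}{529}}\right) = 160 \left(\left(-6\right) \frac{65}{23}\right) = 160 \left(- \frac{390}{23}\right) = - \frac{62400}{23}$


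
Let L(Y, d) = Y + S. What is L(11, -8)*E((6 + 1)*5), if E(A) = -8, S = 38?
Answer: -392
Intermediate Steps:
L(Y, d) = 38 + Y (L(Y, d) = Y + 38 = 38 + Y)
L(11, -8)*E((6 + 1)*5) = (38 + 11)*(-8) = 49*(-8) = -392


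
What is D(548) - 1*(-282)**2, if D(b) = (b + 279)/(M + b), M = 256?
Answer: -63936469/804 ≈ -79523.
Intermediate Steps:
D(b) = (279 + b)/(256 + b) (D(b) = (b + 279)/(256 + b) = (279 + b)/(256 + b))
D(548) - 1*(-282)**2 = (279 + 548)/(256 + 548) - 1*(-282)**2 = 827/804 - 1*79524 = (1/804)*827 - 79524 = 827/804 - 79524 = -63936469/804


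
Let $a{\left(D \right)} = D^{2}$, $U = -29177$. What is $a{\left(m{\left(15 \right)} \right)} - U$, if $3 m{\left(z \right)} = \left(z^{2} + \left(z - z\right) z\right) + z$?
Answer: $35577$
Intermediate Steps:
$m{\left(z \right)} = \frac{z}{3} + \frac{z^{2}}{3}$ ($m{\left(z \right)} = \frac{\left(z^{2} + \left(z - z\right) z\right) + z}{3} = \frac{\left(z^{2} + 0 z\right) + z}{3} = \frac{\left(z^{2} + 0\right) + z}{3} = \frac{z^{2} + z}{3} = \frac{z + z^{2}}{3} = \frac{z}{3} + \frac{z^{2}}{3}$)
$a{\left(m{\left(15 \right)} \right)} - U = \left(\frac{1}{3} \cdot 15 \left(1 + 15\right)\right)^{2} - -29177 = \left(\frac{1}{3} \cdot 15 \cdot 16\right)^{2} + 29177 = 80^{2} + 29177 = 6400 + 29177 = 35577$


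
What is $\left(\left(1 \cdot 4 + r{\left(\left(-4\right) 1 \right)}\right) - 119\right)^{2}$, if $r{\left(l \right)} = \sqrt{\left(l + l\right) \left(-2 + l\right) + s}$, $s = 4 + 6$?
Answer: $\left(115 - \sqrt{58}\right)^{2} \approx 11531.0$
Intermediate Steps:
$s = 10$
$r{\left(l \right)} = \sqrt{10 + 2 l \left(-2 + l\right)}$ ($r{\left(l \right)} = \sqrt{\left(l + l\right) \left(-2 + l\right) + 10} = \sqrt{2 l \left(-2 + l\right) + 10} = \sqrt{10 + 2 l \left(-2 + l\right)}$)
$\left(\left(1 \cdot 4 + r{\left(\left(-4\right) 1 \right)}\right) - 119\right)^{2} = \left(\left(1 \cdot 4 + \sqrt{10 - 4 \left(\left(-4\right) 1\right) + 2 \left(\left(-4\right) 1\right)^{2}}\right) - 119\right)^{2} = \left(\left(4 + \sqrt{10 - -16 + 2 \left(-4\right)^{2}}\right) - 119\right)^{2} = \left(\left(4 + \sqrt{10 + 16 + 2 \cdot 16}\right) - 119\right)^{2} = \left(\left(4 + \sqrt{10 + 16 + 32}\right) - 119\right)^{2} = \left(\left(4 + \sqrt{58}\right) - 119\right)^{2} = \left(-115 + \sqrt{58}\right)^{2}$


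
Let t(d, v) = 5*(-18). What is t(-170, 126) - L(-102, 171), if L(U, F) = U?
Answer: 12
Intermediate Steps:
t(d, v) = -90
t(-170, 126) - L(-102, 171) = -90 - 1*(-102) = -90 + 102 = 12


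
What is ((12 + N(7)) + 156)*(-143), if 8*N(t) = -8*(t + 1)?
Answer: -22880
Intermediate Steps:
N(t) = -1 - t (N(t) = (-8*(t + 1))/8 = (-8*(1 + t))/8 = (-8 - 8*t)/8 = -1 - t)
((12 + N(7)) + 156)*(-143) = ((12 + (-1 - 1*7)) + 156)*(-143) = ((12 + (-1 - 7)) + 156)*(-143) = ((12 - 8) + 156)*(-143) = (4 + 156)*(-143) = 160*(-143) = -22880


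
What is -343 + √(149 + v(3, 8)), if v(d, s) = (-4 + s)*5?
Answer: -330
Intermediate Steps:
v(d, s) = -20 + 5*s
-343 + √(149 + v(3, 8)) = -343 + √(149 + (-20 + 5*8)) = -343 + √(149 + (-20 + 40)) = -343 + √(149 + 20) = -343 + √169 = -343 + 13 = -330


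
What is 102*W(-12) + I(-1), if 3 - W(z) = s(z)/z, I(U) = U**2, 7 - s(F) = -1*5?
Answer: 409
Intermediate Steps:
s(F) = 12 (s(F) = 7 - (-1)*5 = 7 - 1*(-5) = 7 + 5 = 12)
W(z) = 3 - 12/z
102*W(-12) + I(-1) = 102*(3 - 12/(-12)) + (-1)**2 = 102*(3 - 12*(-1/12)) + 1 = 102*(3 + 1) + 1 = 102*4 + 1 = 408 + 1 = 409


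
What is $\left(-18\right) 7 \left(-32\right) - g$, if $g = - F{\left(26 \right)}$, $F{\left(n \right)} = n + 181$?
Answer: $4239$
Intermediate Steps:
$F{\left(n \right)} = 181 + n$
$g = -207$ ($g = - (181 + 26) = \left(-1\right) 207 = -207$)
$\left(-18\right) 7 \left(-32\right) - g = \left(-18\right) 7 \left(-32\right) - -207 = \left(-126\right) \left(-32\right) + 207 = 4032 + 207 = 4239$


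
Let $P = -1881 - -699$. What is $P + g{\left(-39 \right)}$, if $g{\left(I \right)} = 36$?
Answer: $-1146$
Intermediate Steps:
$P = -1182$ ($P = -1881 + 699 = -1182$)
$P + g{\left(-39 \right)} = -1182 + 36 = -1146$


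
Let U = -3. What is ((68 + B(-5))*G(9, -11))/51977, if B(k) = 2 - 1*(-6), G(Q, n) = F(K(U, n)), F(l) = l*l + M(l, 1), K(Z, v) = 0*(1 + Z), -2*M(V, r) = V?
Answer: 0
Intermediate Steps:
M(V, r) = -V/2
K(Z, v) = 0
F(l) = l**2 - l/2 (F(l) = l*l - l/2 = l**2 - l/2)
G(Q, n) = 0 (G(Q, n) = 0*(-1/2 + 0) = 0*(-1/2) = 0)
B(k) = 8 (B(k) = 2 + 6 = 8)
((68 + B(-5))*G(9, -11))/51977 = ((68 + 8)*0)/51977 = (76*0)*(1/51977) = 0*(1/51977) = 0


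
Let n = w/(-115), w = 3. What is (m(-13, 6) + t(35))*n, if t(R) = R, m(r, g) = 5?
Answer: -24/23 ≈ -1.0435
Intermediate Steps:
n = -3/115 (n = 3/(-115) = 3*(-1/115) = -3/115 ≈ -0.026087)
(m(-13, 6) + t(35))*n = (5 + 35)*(-3/115) = 40*(-3/115) = -24/23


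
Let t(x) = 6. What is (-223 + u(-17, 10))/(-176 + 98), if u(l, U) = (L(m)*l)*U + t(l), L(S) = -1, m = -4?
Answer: 47/78 ≈ 0.60256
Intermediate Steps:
u(l, U) = 6 - U*l (u(l, U) = (-l)*U + 6 = -U*l + 6 = 6 - U*l)
(-223 + u(-17, 10))/(-176 + 98) = (-223 + (6 - 1*10*(-17)))/(-176 + 98) = (-223 + (6 + 170))/(-78) = (-223 + 176)*(-1/78) = -47*(-1/78) = 47/78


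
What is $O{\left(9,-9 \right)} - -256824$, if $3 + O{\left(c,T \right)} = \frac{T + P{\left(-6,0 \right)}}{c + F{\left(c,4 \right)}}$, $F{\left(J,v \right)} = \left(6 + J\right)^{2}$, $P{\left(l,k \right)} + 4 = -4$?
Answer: $\frac{60096097}{234} \approx 2.5682 \cdot 10^{5}$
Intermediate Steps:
$P{\left(l,k \right)} = -8$ ($P{\left(l,k \right)} = -4 - 4 = -8$)
$O{\left(c,T \right)} = -3 + \frac{-8 + T}{c + \left(6 + c\right)^{2}}$ ($O{\left(c,T \right)} = -3 + \frac{T - 8}{c + \left(6 + c\right)^{2}} = -3 + \frac{-8 + T}{c + \left(6 + c\right)^{2}}$)
$O{\left(9,-9 \right)} - -256824 = \frac{-8 - 9 - 27 - 3 \left(6 + 9\right)^{2}}{9 + \left(6 + 9\right)^{2}} - -256824 = \frac{-8 - 9 - 27 - 3 \cdot 15^{2}}{9 + 15^{2}} + 256824 = \frac{-8 - 9 - 27 - 675}{9 + 225} + 256824 = \frac{-8 - 9 - 27 - 675}{234} + 256824 = \frac{1}{234} \left(-719\right) + 256824 = - \frac{719}{234} + 256824 = \frac{60096097}{234}$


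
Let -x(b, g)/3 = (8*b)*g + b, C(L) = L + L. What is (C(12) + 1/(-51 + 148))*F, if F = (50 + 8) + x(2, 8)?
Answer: -773228/97 ≈ -7971.4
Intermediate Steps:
C(L) = 2*L
x(b, g) = -3*b - 24*b*g (x(b, g) = -3*((8*b)*g + b) = -3*(8*b*g + b) = -3*(b + 8*b*g) = -3*b - 24*b*g)
F = -332 (F = (50 + 8) - 3*2*(1 + 8*8) = 58 - 3*2*(1 + 64) = 58 - 3*2*65 = 58 - 390 = -332)
(C(12) + 1/(-51 + 148))*F = (2*12 + 1/(-51 + 148))*(-332) = (24 + 1/97)*(-332) = (2329/97)*(-332) = -773228/97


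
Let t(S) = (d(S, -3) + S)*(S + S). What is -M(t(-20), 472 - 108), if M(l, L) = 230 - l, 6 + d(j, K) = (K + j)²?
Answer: -20350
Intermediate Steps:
d(j, K) = -6 + (K + j)²
t(S) = 2*S*(-6 + S + (-3 + S)²) (t(S) = ((-6 + (-3 + S)²) + S)*(S + S) = (-6 + S + (-3 + S)²)*(2*S) = 2*S*(-6 + S + (-3 + S)²))
-M(t(-20), 472 - 108) = -(230 - 2*(-20)*(-6 - 20 + (-3 - 20)²)) = -(230 - 2*(-20)*(-6 - 20 + (-23)²)) = -(230 - 2*(-20)*(-6 - 20 + 529)) = -(230 - 2*(-20)*503) = -(230 - 1*(-20120)) = -(230 + 20120) = -1*20350 = -20350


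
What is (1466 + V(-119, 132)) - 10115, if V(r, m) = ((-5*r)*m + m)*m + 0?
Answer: 10376055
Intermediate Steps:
V(r, m) = m*(m - 5*m*r) (V(r, m) = (-5*m*r + m)*m + 0 = (m - 5*m*r)*m + 0 = m*(m - 5*m*r) + 0 = m*(m - 5*m*r))
(1466 + V(-119, 132)) - 10115 = (1466 + 132²*(1 - 5*(-119))) - 10115 = (1466 + 17424*(1 + 595)) - 10115 = (1466 + 17424*596) - 10115 = (1466 + 10384704) - 10115 = 10386170 - 10115 = 10376055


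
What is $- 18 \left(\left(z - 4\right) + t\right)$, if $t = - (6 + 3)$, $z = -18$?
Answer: $558$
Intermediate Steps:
$t = -9$ ($t = \left(-1\right) 9 = -9$)
$- 18 \left(\left(z - 4\right) + t\right) = - 18 \left(\left(-18 - 4\right) - 9\right) = - 18 \left(-22 - 9\right) = \left(-18\right) \left(-31\right) = 558$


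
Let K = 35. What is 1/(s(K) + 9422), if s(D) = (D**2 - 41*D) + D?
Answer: 1/9247 ≈ 0.00010814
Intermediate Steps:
s(D) = D**2 - 40*D
1/(s(K) + 9422) = 1/(35*(-40 + 35) + 9422) = 1/(35*(-5) + 9422) = 1/(-175 + 9422) = 1/9247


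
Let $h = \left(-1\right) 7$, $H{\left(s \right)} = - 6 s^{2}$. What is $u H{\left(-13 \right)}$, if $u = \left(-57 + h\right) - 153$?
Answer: $220038$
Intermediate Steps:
$h = -7$
$u = -217$ ($u = \left(-57 - 7\right) - 153 = -64 - 153 = -217$)
$u H{\left(-13 \right)} = - 217 \left(- 6 \left(-13\right)^{2}\right) = - 217 \left(\left(-6\right) 169\right) = \left(-217\right) \left(-1014\right) = 220038$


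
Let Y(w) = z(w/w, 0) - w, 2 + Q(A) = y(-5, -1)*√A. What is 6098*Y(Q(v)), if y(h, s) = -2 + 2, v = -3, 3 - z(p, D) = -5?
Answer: 60980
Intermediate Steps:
z(p, D) = 8 (z(p, D) = 3 - 1*(-5) = 3 + 5 = 8)
y(h, s) = 0
Q(A) = -2 (Q(A) = -2 + 0*√A = -2 + 0 = -2)
Y(w) = 8 - w
6098*Y(Q(v)) = 6098*(8 - 1*(-2)) = 6098*(8 + 2) = 6098*10 = 60980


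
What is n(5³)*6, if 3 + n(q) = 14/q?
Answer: -2166/125 ≈ -17.328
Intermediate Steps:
n(q) = -3 + 14/q
n(5³)*6 = (-3 + 14/(5³))*6 = (-3 + 14/125)*6 = -361/125*6 = -2166/125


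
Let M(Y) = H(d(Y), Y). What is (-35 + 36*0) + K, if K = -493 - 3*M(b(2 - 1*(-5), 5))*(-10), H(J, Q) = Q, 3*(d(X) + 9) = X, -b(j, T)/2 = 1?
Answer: -588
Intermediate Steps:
b(j, T) = -2 (b(j, T) = -2*1 = -2)
d(X) = -9 + X/3
M(Y) = Y
K = -553 (K = -493 - 3*(-2)*(-10) = -493 - (-6)*(-10) = -493 - 1*60 = -493 - 60 = -553)
(-35 + 36*0) + K = (-35 + 36*0) - 553 = (-35 + 0) - 553 = -35 - 553 = -588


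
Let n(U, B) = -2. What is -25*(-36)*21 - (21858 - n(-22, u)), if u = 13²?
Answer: -2960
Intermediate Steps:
u = 169
-25*(-36)*21 - (21858 - n(-22, u)) = -25*(-36)*21 - (21858 - 1*(-2)) = 900*21 - (21858 + 2) = 18900 - 1*21860 = 18900 - 21860 = -2960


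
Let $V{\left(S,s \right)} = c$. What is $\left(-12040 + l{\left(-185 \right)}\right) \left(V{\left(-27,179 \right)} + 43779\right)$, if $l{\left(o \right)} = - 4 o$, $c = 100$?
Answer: $-495832700$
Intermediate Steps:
$V{\left(S,s \right)} = 100$
$\left(-12040 + l{\left(-185 \right)}\right) \left(V{\left(-27,179 \right)} + 43779\right) = \left(-12040 - -740\right) \left(100 + 43779\right) = \left(-12040 + 740\right) 43879 = \left(-11300\right) 43879 = -495832700$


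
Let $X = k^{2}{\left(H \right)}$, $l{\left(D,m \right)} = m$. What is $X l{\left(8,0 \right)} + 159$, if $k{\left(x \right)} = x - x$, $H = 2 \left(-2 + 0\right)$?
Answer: $159$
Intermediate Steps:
$H = -4$ ($H = 2 \left(-2\right) = -4$)
$k{\left(x \right)} = 0$
$X = 0$ ($X = 0^{2} = 0$)
$X l{\left(8,0 \right)} + 159 = 0 \cdot 0 + 159 = 0 + 159 = 159$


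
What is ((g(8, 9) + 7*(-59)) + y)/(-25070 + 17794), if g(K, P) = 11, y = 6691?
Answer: -6289/7276 ≈ -0.86435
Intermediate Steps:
((g(8, 9) + 7*(-59)) + y)/(-25070 + 17794) = ((11 + 7*(-59)) + 6691)/(-25070 + 17794) = ((11 - 413) + 6691)/(-7276) = (-402 + 6691)*(-1/7276) = 6289*(-1/7276) = -6289/7276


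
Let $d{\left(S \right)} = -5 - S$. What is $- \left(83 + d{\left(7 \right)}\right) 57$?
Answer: $-4047$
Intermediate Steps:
$- \left(83 + d{\left(7 \right)}\right) 57 = - \left(83 - 12\right) 57 = - 71 \cdot 57 = \left(-1\right) 4047 = -4047$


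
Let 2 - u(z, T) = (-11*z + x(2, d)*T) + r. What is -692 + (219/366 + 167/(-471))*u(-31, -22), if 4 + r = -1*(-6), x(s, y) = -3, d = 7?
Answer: -45465367/57462 ≈ -791.22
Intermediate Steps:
r = 2 (r = -4 - 1*(-6) = -4 + 6 = 2)
u(z, T) = 3*T + 11*z (u(z, T) = 2 - ((-11*z - 3*T) + 2) = 2 - (2 - 11*z - 3*T) = 2 + (-2 + 3*T + 11*z) = 3*T + 11*z)
-692 + (219/366 + 167/(-471))*u(-31, -22) = -692 + (219/366 + 167/(-471))*(3*(-22) + 11*(-31)) = -692 + (219*(1/366) + 167*(-1/471))*(-66 - 341) = -692 + (73/122 - 167/471)*(-407) = -692 + (14009/57462)*(-407) = -692 - 5701663/57462 = -45465367/57462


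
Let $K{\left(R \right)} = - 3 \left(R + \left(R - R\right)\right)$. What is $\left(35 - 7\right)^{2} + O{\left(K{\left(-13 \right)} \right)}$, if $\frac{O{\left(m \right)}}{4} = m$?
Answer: $940$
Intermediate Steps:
$K{\left(R \right)} = - 3 R$ ($K{\left(R \right)} = - 3 \left(R + 0\right) = - 3 R$)
$O{\left(m \right)} = 4 m$
$\left(35 - 7\right)^{2} + O{\left(K{\left(-13 \right)} \right)} = \left(35 - 7\right)^{2} + 4 \left(\left(-3\right) \left(-13\right)\right) = 28^{2} + 4 \cdot 39 = 784 + 156 = 940$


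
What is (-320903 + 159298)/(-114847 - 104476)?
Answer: 161605/219323 ≈ 0.73684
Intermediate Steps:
(-320903 + 159298)/(-114847 - 104476) = -161605/(-219323) = -161605*(-1/219323) = 161605/219323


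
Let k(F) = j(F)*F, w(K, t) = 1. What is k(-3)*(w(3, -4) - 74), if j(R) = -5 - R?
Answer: -438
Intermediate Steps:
k(F) = F*(-5 - F) (k(F) = (-5 - F)*F = F*(-5 - F))
k(-3)*(w(3, -4) - 74) = (-1*(-3)*(5 - 3))*(1 - 74) = -1*(-3)*2*(-73) = 6*(-73) = -438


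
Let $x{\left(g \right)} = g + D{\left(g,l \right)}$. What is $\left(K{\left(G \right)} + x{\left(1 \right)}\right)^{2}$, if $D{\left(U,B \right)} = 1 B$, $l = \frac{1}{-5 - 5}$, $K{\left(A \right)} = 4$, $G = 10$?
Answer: $\frac{2401}{100} \approx 24.01$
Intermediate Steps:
$l = - \frac{1}{10}$ ($l = \frac{1}{-10} = - \frac{1}{10} \approx -0.1$)
$D{\left(U,B \right)} = B$
$x{\left(g \right)} = - \frac{1}{10} + g$ ($x{\left(g \right)} = g - \frac{1}{10} = - \frac{1}{10} + g$)
$\left(K{\left(G \right)} + x{\left(1 \right)}\right)^{2} = \left(4 + \left(- \frac{1}{10} + 1\right)\right)^{2} = \left(4 + \frac{9}{10}\right)^{2} = \left(\frac{49}{10}\right)^{2} = \frac{2401}{100}$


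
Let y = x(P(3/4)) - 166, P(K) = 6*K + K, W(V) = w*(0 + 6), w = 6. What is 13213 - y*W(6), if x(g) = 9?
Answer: 18865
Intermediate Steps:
W(V) = 36 (W(V) = 6*(0 + 6) = 6*6 = 36)
P(K) = 7*K
y = -157 (y = 9 - 166 = -157)
13213 - y*W(6) = 13213 - (-157)*36 = 13213 - 1*(-5652) = 13213 + 5652 = 18865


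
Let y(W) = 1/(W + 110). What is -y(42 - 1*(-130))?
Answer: -1/282 ≈ -0.0035461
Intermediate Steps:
y(W) = 1/(110 + W)
-y(42 - 1*(-130)) = -1/(110 + (42 - 1*(-130))) = -1/(110 + (42 + 130)) = -1/(110 + 172) = -1/282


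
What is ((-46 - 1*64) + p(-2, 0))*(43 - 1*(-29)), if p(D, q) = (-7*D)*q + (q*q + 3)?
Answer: -7704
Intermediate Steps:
p(D, q) = 3 + q² - 7*D*q (p(D, q) = -7*D*q + (q² + 3) = -7*D*q + (3 + q²) = 3 + q² - 7*D*q)
((-46 - 1*64) + p(-2, 0))*(43 - 1*(-29)) = ((-46 - 1*64) + (3 + 0² - 7*(-2)*0))*(43 - 1*(-29)) = ((-46 - 64) + (3 + 0 + 0))*(43 + 29) = (-110 + 3)*72 = -107*72 = -7704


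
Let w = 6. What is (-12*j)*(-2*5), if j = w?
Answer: 720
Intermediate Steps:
j = 6
(-12*j)*(-2*5) = (-12*6)*(-2*5) = -72*(-10) = 720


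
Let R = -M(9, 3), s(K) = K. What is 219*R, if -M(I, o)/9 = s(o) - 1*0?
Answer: 5913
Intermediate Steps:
M(I, o) = -9*o (M(I, o) = -9*(o - 1*0) = -9*(o + 0) = -9*o)
R = 27 (R = -(-9)*3 = -1*(-27) = 27)
219*R = 219*27 = 5913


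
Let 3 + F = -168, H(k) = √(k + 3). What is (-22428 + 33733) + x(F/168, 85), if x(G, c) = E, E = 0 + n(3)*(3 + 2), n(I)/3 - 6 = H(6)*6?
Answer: 11665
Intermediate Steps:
H(k) = √(3 + k)
F = -171 (F = -3 - 168 = -171)
n(I) = 72 (n(I) = 18 + 3*(√(3 + 6)*6) = 18 + 3*(√9*6) = 18 + 3*(3*6) = 18 + 3*18 = 18 + 54 = 72)
E = 360 (E = 0 + 72*(3 + 2) = 0 + 72*5 = 0 + 360 = 360)
x(G, c) = 360
(-22428 + 33733) + x(F/168, 85) = (-22428 + 33733) + 360 = 11305 + 360 = 11665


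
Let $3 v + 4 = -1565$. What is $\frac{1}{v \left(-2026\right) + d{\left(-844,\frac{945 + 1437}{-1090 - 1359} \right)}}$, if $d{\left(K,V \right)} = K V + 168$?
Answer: $\frac{2449}{2597377342} \approx 9.4287 \cdot 10^{-7}$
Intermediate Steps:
$v = -523$ ($v = - \frac{4}{3} + \frac{1}{3} \left(-1565\right) = - \frac{4}{3} - \frac{1565}{3} = -523$)
$d{\left(K,V \right)} = 168 + K V$
$\frac{1}{v \left(-2026\right) + d{\left(-844,\frac{945 + 1437}{-1090 - 1359} \right)}} = \frac{1}{\left(-523\right) \left(-2026\right) - \left(-168 + 844 \frac{945 + 1437}{-1090 - 1359}\right)} = \frac{1}{1059598 - \left(-168 + 844 \frac{2382}{-2449}\right)} = \frac{1}{1059598 - \left(-168 + 844 \cdot 2382 \left(- \frac{1}{2449}\right)\right)} = \frac{1}{1059598 + \left(168 - - \frac{2010408}{2449}\right)} = \frac{1}{1059598 + \left(168 + \frac{2010408}{2449}\right)} = \frac{1}{1059598 + \frac{2421840}{2449}} = \frac{1}{\frac{2597377342}{2449}} = \frac{2449}{2597377342}$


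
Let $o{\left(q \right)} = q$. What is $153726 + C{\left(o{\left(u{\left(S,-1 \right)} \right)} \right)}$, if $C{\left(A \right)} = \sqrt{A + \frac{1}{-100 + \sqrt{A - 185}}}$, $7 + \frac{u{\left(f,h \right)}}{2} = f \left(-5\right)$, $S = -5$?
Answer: $153726 + \sqrt{\frac{3599 - 36 i \sqrt{149}}{100 - i \sqrt{149}}} \approx 1.5373 \cdot 10^{5} - 0.0001002 i$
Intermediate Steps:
$u{\left(f,h \right)} = -14 - 10 f$ ($u{\left(f,h \right)} = -14 + 2 f \left(-5\right) = -14 + 2 \left(- 5 f\right) = -14 - 10 f$)
$C{\left(A \right)} = \sqrt{A + \frac{1}{-100 + \sqrt{-185 + A}}}$
$153726 + C{\left(o{\left(u{\left(S,-1 \right)} \right)} \right)} = 153726 + \sqrt{\frac{1 + \left(-14 - -50\right) \left(-100 + \sqrt{-185 - -36}\right)}{-100 + \sqrt{-185 - -36}}} = 153726 + \sqrt{\frac{1 + \left(-14 + 50\right) \left(-100 + \sqrt{-185 + \left(-14 + 50\right)}\right)}{-100 + \sqrt{-185 + \left(-14 + 50\right)}}} = 153726 + \sqrt{\frac{1 + 36 \left(-100 + \sqrt{-185 + 36}\right)}{-100 + \sqrt{-185 + 36}}} = 153726 + \sqrt{\frac{1 + 36 \left(-100 + \sqrt{-149}\right)}{-100 + \sqrt{-149}}} = 153726 + \sqrt{\frac{1 + 36 \left(-100 + i \sqrt{149}\right)}{-100 + i \sqrt{149}}} = 153726 + \sqrt{\frac{1 - \left(3600 - 36 i \sqrt{149}\right)}{-100 + i \sqrt{149}}} = 153726 + \sqrt{\frac{-3599 + 36 i \sqrt{149}}{-100 + i \sqrt{149}}}$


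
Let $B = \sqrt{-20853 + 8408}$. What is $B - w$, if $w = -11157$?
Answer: $11157 + i \sqrt{12445} \approx 11157.0 + 111.56 i$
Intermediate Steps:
$B = i \sqrt{12445}$ ($B = \sqrt{-12445} = i \sqrt{12445} \approx 111.56 i$)
$B - w = i \sqrt{12445} - -11157 = i \sqrt{12445} + 11157 = 11157 + i \sqrt{12445}$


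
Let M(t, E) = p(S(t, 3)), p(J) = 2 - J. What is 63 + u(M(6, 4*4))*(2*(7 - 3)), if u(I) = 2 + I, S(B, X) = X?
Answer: 71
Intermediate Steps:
M(t, E) = -1 (M(t, E) = 2 - 1*3 = 2 - 3 = -1)
63 + u(M(6, 4*4))*(2*(7 - 3)) = 63 + (2 - 1)*(2*(7 - 3)) = 63 + 1*(2*4) = 63 + 1*8 = 63 + 8 = 71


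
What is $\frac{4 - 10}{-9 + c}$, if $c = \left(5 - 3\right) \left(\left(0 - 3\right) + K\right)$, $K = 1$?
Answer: $\frac{6}{13} \approx 0.46154$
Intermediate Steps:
$c = -4$ ($c = \left(5 - 3\right) \left(\left(0 - 3\right) + 1\right) = 2 \left(-3 + 1\right) = 2 \left(-2\right) = -4$)
$\frac{4 - 10}{-9 + c} = \frac{4 - 10}{-9 - 4} = - \frac{6}{-13} = \left(-6\right) \left(- \frac{1}{13}\right) = \frac{6}{13}$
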